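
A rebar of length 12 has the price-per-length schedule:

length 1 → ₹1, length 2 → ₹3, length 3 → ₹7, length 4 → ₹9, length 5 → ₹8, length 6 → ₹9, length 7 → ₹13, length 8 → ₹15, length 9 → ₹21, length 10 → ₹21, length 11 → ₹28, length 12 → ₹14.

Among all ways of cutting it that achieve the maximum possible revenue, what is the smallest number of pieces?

Consider every possible first cut. r[k] is the best of p[i]+r[k−i] over all sellable i≤k.
r[1] = 1
r[2] = max(1+1, 3+0) = 3
r[3] = max(1+3, 3+1, 7+0) = 7
r[4] = max(1+7, 3+3, 7+1, 9+0) = 9
r[5] = max(1+9, 3+7, 7+3, 9+1, 8+0) = 10
r[6] = max(1+10, 3+9, 7+7, 9+3, 8+1, 9+0) = 14
r[7] = max(1+14, 3+10, 7+9, …, 9+1, 13+0) = 16
r[8] = max(1+16, 3+14, 7+10, …, 13+1, 15+0) = 18
r[9] = max(1+18, 3+16, 7+14, …, 15+1, 21+0) = 21
r[10] = max(1+21, 3+18, 7+16, …, 21+1, 21+0) = 23
r[11] = max(1+23, 3+21, 7+18, …, 21+1, 28+0) = 28
r[12] = max(1+28, 3+23, 7+21, …, 28+1, 14+0) = 29
Maximum revenue is ₹29.
Now minimize piece count subject to staying optimal: for each k, pieces[k] = 1 + min over i with p[i]+r[k−i]=r[k] of pieces[k−i].
pieces[9] = 1
pieces[10] = 3
pieces[11] = 1
pieces[12] = 2

2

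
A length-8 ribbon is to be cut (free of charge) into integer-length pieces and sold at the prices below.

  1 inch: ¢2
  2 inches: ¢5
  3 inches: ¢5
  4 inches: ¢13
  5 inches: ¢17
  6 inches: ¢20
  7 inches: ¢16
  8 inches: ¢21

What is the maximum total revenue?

26

Build R[k] bottom-up: R[k] = max over allowed piece i of (p[i] + R[k−i]).
R[1] = 2
R[2] = 5
R[3] = 7  (first piece 1, then R[2]=5)
R[4] = 13
R[5] = 17
R[6] = 20
R[7] = 22  (first piece 1, then R[6]=20)
R[8] = 26  (first piece 4, then R[4]=13)
One optimal cutting: 4 + 4 → ¢13 + ¢13 = ¢26.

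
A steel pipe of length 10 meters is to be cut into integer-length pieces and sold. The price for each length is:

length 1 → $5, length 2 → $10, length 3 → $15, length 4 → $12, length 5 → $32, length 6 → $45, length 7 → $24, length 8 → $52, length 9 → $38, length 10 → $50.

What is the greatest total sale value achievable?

65

Let R[k] be the best obtainable value from length k. For each k, try every first piece i and keep the best of price[i] + R[k−i].
R[1] = 5
R[2] = max(5+5, 10+0) = 10
R[3] = max(5+10, 10+5, 15+0) = 15
R[4] = max(5+15, 10+10, 15+5, 12+0) = 20
R[5] = max(5+20, 10+15, 15+10, 12+5, 32+0) = 32
R[6] = max(5+32, 10+20, 15+15, 12+10, 32+5, 45+0) = 45
R[7] = max(5+45, 10+32, 15+20, …, 45+5, 24+0) = 50
R[8] = max(5+50, 10+45, 15+32, …, 24+5, 52+0) = 55
R[9] = max(5+55, 10+50, 15+45, …, 52+5, 38+0) = 60
R[10] = max(5+60, 10+55, 15+50, …, 38+5, 50+0) = 65
One optimal cutting: 6 + 1 + 1 + 1 + 1 → $45 + $5 + $5 + $5 + $5 = $65.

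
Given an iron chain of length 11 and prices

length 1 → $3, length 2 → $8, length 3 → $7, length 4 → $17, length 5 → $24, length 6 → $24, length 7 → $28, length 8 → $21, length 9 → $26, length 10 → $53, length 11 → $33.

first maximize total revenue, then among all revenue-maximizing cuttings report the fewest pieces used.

Build r[k] bottom-up: r[k] = max over allowed piece i of (p[i] + r[k−i]).
r[1] = 3
r[2] = max(3+3, 8+0) = 8
r[3] = max(3+8, 8+3, 7+0) = 11
r[4] = max(3+11, 8+8, 7+3, 17+0) = 17
r[5] = max(3+17, 8+11, 7+8, 17+3, 24+0) = 24
r[6] = max(3+24, 8+17, 7+11, 17+8, 24+3, 24+0) = 27
r[7] = max(3+27, 8+24, 7+17, …, 24+3, 28+0) = 32
r[8] = max(3+32, 8+27, 7+24, …, 28+3, 21+0) = 35
r[9] = max(3+35, 8+32, 7+27, …, 21+3, 26+0) = 41
r[10] = max(3+41, 8+35, 7+32, …, 26+3, 53+0) = 53
r[11] = max(3+53, 8+41, 7+35, …, 53+3, 33+0) = 56
Maximum revenue is $56.
Now minimize piece count subject to staying optimal: for each k, pieces[k] = 1 + min over i with p[i]+r[k−i]=r[k] of pieces[k−i].
pieces[8] = 3
pieces[9] = 2
pieces[10] = 1
pieces[11] = 2

2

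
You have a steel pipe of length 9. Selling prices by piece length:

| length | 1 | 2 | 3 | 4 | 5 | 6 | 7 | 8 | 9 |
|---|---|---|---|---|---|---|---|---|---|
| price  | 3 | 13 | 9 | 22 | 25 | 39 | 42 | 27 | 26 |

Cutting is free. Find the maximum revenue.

Let r[k] be the best obtainable value from length k. For each k, try every first piece i and keep the best of price[i] + r[k−i].
r[1] = 3
r[2] = max(3+3, 13+0) = 13
r[3] = max(3+13, 13+3, 9+0) = 16
r[4] = max(3+16, 13+13, 9+3, 22+0) = 26
r[5] = max(3+26, 13+16, 9+13, 22+3, 25+0) = 29
r[6] = max(3+29, 13+26, 9+16, 22+13, 25+3, 39+0) = 39
r[7] = max(3+39, 13+29, 9+26, …, 39+3, 42+0) = 42
r[8] = max(3+42, 13+39, 9+29, …, 42+3, 27+0) = 52
r[9] = max(3+52, 13+42, 9+39, …, 27+3, 26+0) = 55
One optimal cutting: 2 + 2 + 2 + 2 + 1 → $13 + $13 + $13 + $13 + $3 = $55.

55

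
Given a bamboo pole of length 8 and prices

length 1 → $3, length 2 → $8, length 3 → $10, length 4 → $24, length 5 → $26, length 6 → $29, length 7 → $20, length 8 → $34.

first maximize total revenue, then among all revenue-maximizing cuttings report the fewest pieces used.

Build r[k] bottom-up: r[k] = max over allowed piece i of (p[i] + r[k−i]).
r[1] = 3
r[2] = max(3+3, 8+0) = 8
r[3] = max(3+8, 8+3, 10+0) = 11
r[4] = max(3+11, 8+8, 10+3, 24+0) = 24
r[5] = max(3+24, 8+11, 10+8, 24+3, 26+0) = 27
r[6] = max(3+27, 8+24, 10+11, 24+8, 26+3, 29+0) = 32
r[7] = max(3+32, 8+27, 10+24, …, 29+3, 20+0) = 35
r[8] = max(3+35, 8+32, 10+27, …, 20+3, 34+0) = 48
Maximum revenue is $48.
Now minimize piece count subject to staying optimal: for each k, pieces[k] = 1 + min over i with p[i]+r[k−i]=r[k] of pieces[k−i].
pieces[5] = 2
pieces[6] = 2
pieces[7] = 3
pieces[8] = 2

2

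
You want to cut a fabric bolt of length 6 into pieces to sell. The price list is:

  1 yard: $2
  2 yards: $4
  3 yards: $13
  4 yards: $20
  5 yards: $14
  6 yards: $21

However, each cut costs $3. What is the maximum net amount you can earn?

Consider every possible first cut. v[k] is the best of p[i]+v[k−i] over all sellable i≤k, charging 3 whenever i<k.
v[1] = 2
v[2] = max(2+2-3, 4+0) = 4
v[3] = max(2+4-3, 4+2-3, 13+0) = 13
v[4] = max(2+13-3, 4+4-3, 13+2-3, 20+0) = 20
v[5] = max(2+20-3, 4+13-3, 13+4-3, 20+2-3, 14+0) = 19
v[6] = max(2+19-3, 4+20-3, 13+13-3, 20+4-3, 14+2-3, 21+0) = 23
One optimal plan: pieces 3 + 3 (1 cut) → $26 − $3 = $23.

23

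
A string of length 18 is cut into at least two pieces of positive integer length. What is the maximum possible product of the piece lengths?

Define f[k] = max over 1≤i<k of i · max(k−i, f[k−i]); the inner max lets the remainder stay uncut if that's better.
f[2] = 1·max(1,0) = 1·1 = 1
f[3] = max(1·2, 2·1) = 2
f[4] = max(1·3, 2·2, 3·1) = 4
f[5] = max(1·4, 2·3, 3·2, 4·1) = 6
f[6] = max(1·6, 2·4, 3·3, 4·2, 5·1) = 9
f[7] = max(1·9, 2·6, 3·4, 4·3, 5·2, 6·1) = 12
f[8] = max(1·12, 2·9, 3·6, …, 6·2, 7·1) = 18
f[9] = max(1·18, 2·12, 3·9, …, 7·2, 8·1) = 27
f[10] = max(1·27, 2·18, 3·12, …, 8·2, 9·1) = 36
f[11] = max(1·36, 2·27, 3·18, …, 9·2, 10·1) = 54
f[12] = max(1·54, 2·36, 3·27, …, 10·2, 11·1) = 81
f[13] = max(1·81, 2·54, 3·36, …, 11·2, 12·1) = 108
f[14] = max(1·108, 2·81, 3·54, …, 12·2, 13·1) = 162
f[15] = max(1·162, 2·108, 3·81, …, 13·2, 14·1) = 243
f[16] = max(1·243, 2·162, 3·108, …, 14·2, 15·1) = 324
f[17] = max(1·324, 2·243, 3·162, …, 15·2, 16·1) = 486
f[18] = max(1·486, 2·324, 3·243, …, 16·2, 17·1) = 729
One optimal split: 3 + 3 + 3 + 3 + 3 + 3; product 3·3·3·3·3·3 = 729.

729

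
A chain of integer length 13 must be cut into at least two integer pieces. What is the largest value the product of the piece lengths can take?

108

Define prod[k] = max over 1≤i<k of i · max(k−i, prod[k−i]); the inner max lets the remainder stay uncut if that's better.
prod[2] = 1*max(1,0) = 1*1 = 1
prod[3] = 1*max(2,1) = 1*2 = 2
prod[4] = 2*max(2,1) = 2*2 = 4
prod[5] = 2*max(3,2) = 2*3 = 6
prod[6] = 3*max(3,2) = 3*3 = 9
prod[7] = 2*max(5,6) = 2*6 = 12
prod[8] = 2*max(6,9) = 2*9 = 18
prod[9] = 3*max(6,9) = 3*9 = 27
prod[10] = 2*max(8,18) = 2*18 = 36
prod[11] = 2*max(9,27) = 2*27 = 54
prod[12] = 3*max(9,27) = 3*27 = 81
prod[13] = 2*max(11,54) = 2*54 = 108
One optimal split: 3 + 3 + 3 + 2 + 2; product 3*3*3*2*2 = 108.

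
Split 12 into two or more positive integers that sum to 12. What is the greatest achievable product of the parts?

81

Define f[k] = max over 1≤i<k of i · max(k−i, f[k−i]); the inner max lets the remainder stay uncut if that's better.
f[2] = 1*max(1,0) = 1*1 = 1
f[3] = 1*max(2,1) = 1*2 = 2
f[4] = 2*max(2,1) = 2*2 = 4
f[5] = 2*max(3,2) = 2*3 = 6
f[6] = 3*max(3,2) = 3*3 = 9
f[7] = 2*max(5,6) = 2*6 = 12
f[8] = 2*max(6,9) = 2*9 = 18
f[9] = 3*max(6,9) = 3*9 = 27
f[10] = 2*max(8,18) = 2*18 = 36
f[11] = 2*max(9,27) = 2*27 = 54
f[12] = 3*max(9,27) = 3*27 = 81
One optimal split: 3 + 3 + 3 + 3; product 3*3*3*3 = 81.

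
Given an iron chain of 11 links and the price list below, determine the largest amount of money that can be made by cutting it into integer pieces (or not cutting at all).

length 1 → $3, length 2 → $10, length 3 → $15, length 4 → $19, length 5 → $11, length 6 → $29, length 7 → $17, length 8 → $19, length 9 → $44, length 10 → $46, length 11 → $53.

55

Let v[k] be the best obtainable value from length k. For each k, try every first piece i and keep the best of price[i] + v[k−i].
v[1] = 3
v[2] = max(3+3, 10+0) = 10
v[3] = max(3+10, 10+3, 15+0) = 15
v[4] = max(3+15, 10+10, 15+3, 19+0) = 20
v[5] = max(3+20, 10+15, 15+10, 19+3, 11+0) = 25
v[6] = max(3+25, 10+20, 15+15, 19+10, 11+3, 29+0) = 30
v[7] = max(3+30, 10+25, 15+20, …, 29+3, 17+0) = 35
v[8] = max(3+35, 10+30, 15+25, …, 17+3, 19+0) = 40
v[9] = max(3+40, 10+35, 15+30, …, 19+3, 44+0) = 45
v[10] = max(3+45, 10+40, 15+35, …, 44+3, 46+0) = 50
v[11] = max(3+50, 10+45, 15+40, …, 46+3, 53+0) = 55
One optimal cutting: 3 + 2 + 2 + 2 + 2 → $15 + $10 + $10 + $10 + $10 = $55.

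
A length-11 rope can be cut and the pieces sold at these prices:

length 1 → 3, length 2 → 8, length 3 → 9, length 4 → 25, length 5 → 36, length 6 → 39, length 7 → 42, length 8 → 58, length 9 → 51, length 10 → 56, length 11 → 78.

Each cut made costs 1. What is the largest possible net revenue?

Let net[k] be the best obtainable value from length k. For each k, try every first piece i and keep the best of price[i] + net[k−i] minus the 1 cut fee when i<k.
net[1] = 3
net[2] = max(3+3-1, 8+0) = 8
net[3] = max(3+8-1, 8+3-1, 9+0) = 10
net[4] = max(3+10-1, 8+8-1, 9+3-1, 25+0) = 25
net[5] = max(3+25-1, 8+10-1, 9+8-1, 25+3-1, 36+0) = 36
net[6] = max(3+36-1, 8+25-1, 9+10-1, 25+8-1, 36+3-1, 39+0) = 39
net[7] = max(3+39-1, 8+36-1, 9+25-1, …, 39+3-1, 42+0) = 43
net[8] = max(3+43-1, 8+39-1, 9+36-1, …, 42+3-1, 58+0) = 58
net[9] = max(3+58-1, 8+43-1, 9+39-1, …, 58+3-1, 51+0) = 60
net[10] = max(3+60-1, 8+58-1, 9+43-1, …, 51+3-1, 56+0) = 71
net[11] = max(3+71-1, 8+60-1, 9+58-1, …, 56+3-1, 78+0) = 78
Best is to make no cuts and sell whole for 78.

78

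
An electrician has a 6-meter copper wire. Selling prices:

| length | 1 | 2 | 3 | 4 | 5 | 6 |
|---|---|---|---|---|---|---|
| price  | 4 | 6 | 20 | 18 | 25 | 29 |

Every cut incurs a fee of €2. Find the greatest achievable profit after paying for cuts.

Let v[k] be the best obtainable value from length k. For each k, try every first piece i and keep the best of price[i] + v[k−i] minus the 2 cut fee when i<k.
v[1] = 4
v[2] = 6  (first piece 1, then v[1]=4)
v[3] = 20
v[4] = 22  (first piece 1, then v[3]=20)
v[5] = 25
v[6] = 38  (first piece 3, then v[3]=20)
One optimal plan: pieces 3 + 3 (1 cut) → €40 − €2 = €38.

38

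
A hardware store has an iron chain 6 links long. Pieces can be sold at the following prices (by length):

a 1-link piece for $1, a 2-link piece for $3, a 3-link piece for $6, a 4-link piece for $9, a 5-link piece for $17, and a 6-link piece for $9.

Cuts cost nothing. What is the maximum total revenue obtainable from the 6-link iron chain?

18

Build best[k] bottom-up: best[k] = max over allowed piece i of (p[i] + best[k−i]).
best[1] = 1
best[2] = max(1+1, 3+0) = 3
best[3] = max(1+3, 3+1, 6+0) = 6
best[4] = max(1+6, 3+3, 6+1, 9+0) = 9
best[5] = max(1+9, 3+6, 6+3, 9+1, 17+0) = 17
best[6] = max(1+17, 3+9, 6+6, 9+3, 17+1, 9+0) = 18
One optimal cutting: 5 + 1 → $17 + $1 = $18.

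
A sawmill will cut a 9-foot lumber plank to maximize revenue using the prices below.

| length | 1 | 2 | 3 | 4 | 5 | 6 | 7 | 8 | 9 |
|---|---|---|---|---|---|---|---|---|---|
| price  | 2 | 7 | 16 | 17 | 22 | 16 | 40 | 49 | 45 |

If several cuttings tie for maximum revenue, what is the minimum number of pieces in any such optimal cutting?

2

Let r[k] be the best obtainable value from length k. For each k, try every first piece i and keep the best of price[i] + r[k−i].
r[1] = 2
r[2] = max(2+2, 7+0) = 7
r[3] = max(2+7, 7+2, 16+0) = 16
r[4] = max(2+16, 7+7, 16+2, 17+0) = 18
r[5] = max(2+18, 7+16, 16+7, 17+2, 22+0) = 23
r[6] = max(2+23, 7+18, 16+16, 17+7, 22+2, 16+0) = 32
r[7] = max(2+32, 7+23, 16+18, …, 16+2, 40+0) = 40
r[8] = max(2+40, 7+32, 16+23, …, 40+2, 49+0) = 49
r[9] = max(2+49, 7+40, 16+32, …, 49+2, 45+0) = 51
Maximum revenue is $51.
Now minimize piece count subject to staying optimal: for each k, pieces[k] = 1 + min over i with p[i]+r[k−i]=r[k] of pieces[k−i].
pieces[6] = 2
pieces[7] = 1
pieces[8] = 1
pieces[9] = 2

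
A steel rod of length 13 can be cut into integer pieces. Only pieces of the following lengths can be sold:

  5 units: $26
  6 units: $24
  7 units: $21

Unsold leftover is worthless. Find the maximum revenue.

Consider every possible first cut. f[k] is the best of p[i]+f[k−i] over all sellable i≤k.
f[1] = 0
f[2] = 0
f[3] = 0
f[4] = 0
f[5] = 26
f[6] = max(26+0, 24+0) = 26
f[7] = max(26+0, 24+0, 21+0) = 26
f[8] = max(26+0, 24+0, 21+0) = 26
f[9] = max(26+0, 24+0, 21+0) = 26
f[10] = max(26+26, 24+0, 21+0) = 52
f[11] = max(26+26, 24+26, 21+0) = 52
f[12] = max(26+26, 24+26, 21+26) = 52
f[13] = max(26+26, 24+26, 21+26) = 52
One optimal cutting: pieces 5 + 5 with 3 units of scrap → $52.

52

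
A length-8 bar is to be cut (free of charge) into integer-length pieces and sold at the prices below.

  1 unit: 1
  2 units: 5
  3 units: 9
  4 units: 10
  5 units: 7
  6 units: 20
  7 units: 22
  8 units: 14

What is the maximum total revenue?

Build v[k] bottom-up: v[k] = max over allowed piece i of (p[i] + v[k−i]).
v[1] = 1
v[2] = 5
v[3] = 9
v[4] = 10  (first piece 1, then v[3]=9)
v[5] = 14  (first piece 2, then v[3]=9)
v[6] = 20
v[7] = 22
v[8] = 25  (first piece 2, then v[6]=20)
One optimal cutting: 6 + 2 → 20 + 5 = 25.

25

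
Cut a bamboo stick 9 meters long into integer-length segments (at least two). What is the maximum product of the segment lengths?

Fill prod[k] for k=2..9: at each k try every first piece i and multiply by the better of (k−i) uncut or prod[k−i].
prod[2] = 1·max(1,0) = 1·1 = 1
prod[3] = 1·max(2,1) = 1·2 = 2
prod[4] = 2·max(2,1) = 2·2 = 4
prod[5] = 2·max(3,2) = 2·3 = 6
prod[6] = 3·max(3,2) = 3·3 = 9
prod[7] = 2·max(5,6) = 2·6 = 12
prod[8] = 2·max(6,9) = 2·9 = 18
prod[9] = 3·max(6,9) = 3·9 = 27
One optimal split: 3 + 3 + 3; product 3·3·3 = 27.

27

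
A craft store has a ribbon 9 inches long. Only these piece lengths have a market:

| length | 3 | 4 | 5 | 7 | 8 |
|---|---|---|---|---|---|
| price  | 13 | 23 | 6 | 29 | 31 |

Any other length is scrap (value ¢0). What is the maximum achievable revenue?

46

Build f[k] bottom-up: f[k] = max over allowed piece i of (p[i] + f[k−i]).
f[1] = 0
f[2] = 0
f[3] = 13
f[4] = 23
f[5] = 23
f[6] = 26  (first piece 3, then f[3]=13)
f[7] = 36  (first piece 3, then f[4]=23)
f[8] = 46  (first piece 4, then f[4]=23)
f[9] = 46
One optimal cutting: pieces 4 + 4 with 1 inch of scrap → ¢46.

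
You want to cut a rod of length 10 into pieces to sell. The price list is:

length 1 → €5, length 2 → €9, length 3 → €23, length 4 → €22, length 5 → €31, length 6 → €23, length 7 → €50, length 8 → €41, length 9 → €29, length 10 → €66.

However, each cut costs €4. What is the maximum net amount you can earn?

Let r[k] be the best obtainable value from length k. For each k, try every first piece i and keep the best of price[i] + r[k−i] minus the 4 cut fee when i<k.
r[1] = 5
r[2] = 9
r[3] = 23
r[4] = 24  (first piece 1, then r[3]=23)
r[5] = 31
r[6] = 42  (first piece 3, then r[3]=23)
r[7] = 50
r[8] = 51  (first piece 1, then r[7]=50)
r[9] = 61  (first piece 3, then r[6]=42)
r[10] = 69  (first piece 3, then r[7]=50)
One optimal plan: pieces 7 + 3 (1 cut) → €73 − €4 = €69.

69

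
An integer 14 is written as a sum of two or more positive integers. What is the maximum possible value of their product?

Define P[k] = max over 1≤i<k of i · max(k−i, P[k−i]); the inner max lets the remainder stay uncut if that's better.
Small cases: P[2]=1, P[3]=2, P[4]=4, P[5]=6, P[6]=9, P[7]=12, P[8]=18, P[9]=27.
P[10] = max(1×27, 2×18, 3×12, …, 8×2, 9×1) = 36
P[11] = max(1×36, 2×27, 3×18, …, 9×2, 10×1) = 54
P[12] = max(1×54, 2×36, 3×27, …, 10×2, 11×1) = 81
P[13] = max(1×81, 2×54, 3×36, …, 11×2, 12×1) = 108
P[14] = max(1×108, 2×81, 3×54, …, 12×2, 13×1) = 162
One optimal split: 3 + 3 + 3 + 3 + 2; product 3×3×3×3×2 = 162.

162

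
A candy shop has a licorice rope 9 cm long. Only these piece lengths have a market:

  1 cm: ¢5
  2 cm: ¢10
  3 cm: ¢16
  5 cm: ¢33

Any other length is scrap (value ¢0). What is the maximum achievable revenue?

54

Consider every possible first cut. f[k] is the best of p[i]+f[k−i] over all sellable i≤k.
f[1] = 5
f[2] = max(5+5, 10+0) = 10
f[3] = max(5+10, 10+5, 16+0) = 16
f[4] = max(5+16, 10+10, 16+5) = 21
f[5] = max(5+21, 10+16, 16+10, 33+0) = 33
f[6] = max(5+33, 10+21, 16+16, 33+5) = 38
f[7] = max(5+38, 10+33, 16+21, 33+10) = 43
f[8] = max(5+43, 10+38, 16+33, 33+16) = 49
f[9] = max(5+49, 10+43, 16+38, 33+21) = 54
One optimal cutting: 5 + 3 + 1 → ¢54.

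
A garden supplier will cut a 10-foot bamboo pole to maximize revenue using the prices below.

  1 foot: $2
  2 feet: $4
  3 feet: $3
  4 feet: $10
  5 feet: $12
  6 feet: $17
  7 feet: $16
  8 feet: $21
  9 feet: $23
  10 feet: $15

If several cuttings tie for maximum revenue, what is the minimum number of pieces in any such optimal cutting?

Let r[k] be the best obtainable value from length k. For each k, try every first piece i and keep the best of price[i] + r[k−i].
r[1] = 2
r[2] = max(2+2, 4+0) = 4
r[3] = max(2+4, 4+2, 3+0) = 6
r[4] = max(2+6, 4+4, 3+2, 10+0) = 10
r[5] = max(2+10, 4+6, 3+4, 10+2, 12+0) = 12
r[6] = max(2+12, 4+10, 3+6, 10+4, 12+2, 17+0) = 17
r[7] = max(2+17, 4+12, 3+10, …, 17+2, 16+0) = 19
r[8] = max(2+19, 4+17, 3+12, …, 16+2, 21+0) = 21
r[9] = max(2+21, 4+19, 3+17, …, 21+2, 23+0) = 23
r[10] = max(2+23, 4+21, 3+19, …, 23+2, 15+0) = 27
Maximum revenue is $27.
Now minimize piece count subject to staying optimal: for each k, pieces[k] = 1 + min over i with p[i]+r[k−i]=r[k] of pieces[k−i].
pieces[7] = 2
pieces[8] = 1
pieces[9] = 1
pieces[10] = 2

2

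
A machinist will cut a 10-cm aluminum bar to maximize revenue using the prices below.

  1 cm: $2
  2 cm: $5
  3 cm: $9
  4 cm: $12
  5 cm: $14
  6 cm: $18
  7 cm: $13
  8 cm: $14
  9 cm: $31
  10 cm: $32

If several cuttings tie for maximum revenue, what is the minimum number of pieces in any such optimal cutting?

Consider every possible first cut. r[k] is the best of p[i]+r[k−i] over all sellable i≤k.
r[1] = 2
r[2] = 5
r[3] = 9
r[4] = 12
r[5] = 14  (first piece 1, then r[4]=12)
r[6] = 18  (first piece 3, then r[3]=9)
r[7] = 21  (first piece 3, then r[4]=12)
r[8] = 24  (first piece 4, then r[4]=12)
r[9] = 31
r[10] = 33  (first piece 1, then r[9]=31)
Maximum revenue is $33.
Now minimize piece count subject to staying optimal: for each k, pieces[k] = 1 + min over i with p[i]+r[k−i]=r[k] of pieces[k−i].
pieces[7] = 2
pieces[8] = 2
pieces[9] = 1
pieces[10] = 2

2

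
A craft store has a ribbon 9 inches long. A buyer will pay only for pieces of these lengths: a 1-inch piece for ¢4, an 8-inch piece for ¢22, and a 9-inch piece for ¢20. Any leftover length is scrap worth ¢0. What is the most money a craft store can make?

36

Build r[k] bottom-up: r[k] = max over allowed piece i of (p[i] + r[k−i]).
r[1] = 4
r[2] = 8  (first piece 1, then r[1]=4)
r[3] = 12  (first piece 1, then r[2]=8)
r[4] = 16  (first piece 1, then r[3]=12)
r[5] = 20  (first piece 1, then r[4]=16)
r[6] = 24  (first piece 1, then r[5]=20)
r[7] = 28  (first piece 1, then r[6]=24)
r[8] = max(4+28, 22+0) = 32
r[9] = max(4+32, 22+4, 20+0) = 36
One optimal cutting: 1 + 1 + 1 + 1 + 1 + 1 + 1 + 1 + 1 → ¢36.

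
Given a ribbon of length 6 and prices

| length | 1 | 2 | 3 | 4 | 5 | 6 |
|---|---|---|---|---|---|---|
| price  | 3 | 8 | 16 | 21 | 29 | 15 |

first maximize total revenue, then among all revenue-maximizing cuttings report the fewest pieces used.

2

Build r[k] bottom-up: r[k] = max over allowed piece i of (p[i] + r[k−i]).
r[1] = 3
r[2] = max(3+3, 8+0) = 8
r[3] = max(3+8, 8+3, 16+0) = 16
r[4] = max(3+16, 8+8, 16+3, 21+0) = 21
r[5] = max(3+21, 8+16, 16+8, 21+3, 29+0) = 29
r[6] = max(3+29, 8+21, 16+16, 21+8, 29+3, 15+0) = 32
Maximum revenue is ¢32.
Now minimize piece count subject to staying optimal: for each k, pieces[k] = 1 + min over i with p[i]+r[k−i]=r[k] of pieces[k−i].
pieces[3] = 1
pieces[4] = 1
pieces[5] = 1
pieces[6] = 2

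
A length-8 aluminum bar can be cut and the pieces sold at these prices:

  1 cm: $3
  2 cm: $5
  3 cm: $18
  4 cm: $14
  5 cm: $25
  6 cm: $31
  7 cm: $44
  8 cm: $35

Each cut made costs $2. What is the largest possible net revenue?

Build net[k] bottom-up: net[k] = max over allowed piece i of (p[i] + net[k−i]) − 2 per cut.
net[1] = 3
net[2] = 5
net[3] = 18
net[4] = 19  (first piece 1, then net[3]=18)
net[5] = 25
net[6] = 34  (first piece 3, then net[3]=18)
net[7] = 44
net[8] = 45  (first piece 1, then net[7]=44)
One optimal plan: pieces 7 + 1 (1 cut) → $47 − $2 = $45.

45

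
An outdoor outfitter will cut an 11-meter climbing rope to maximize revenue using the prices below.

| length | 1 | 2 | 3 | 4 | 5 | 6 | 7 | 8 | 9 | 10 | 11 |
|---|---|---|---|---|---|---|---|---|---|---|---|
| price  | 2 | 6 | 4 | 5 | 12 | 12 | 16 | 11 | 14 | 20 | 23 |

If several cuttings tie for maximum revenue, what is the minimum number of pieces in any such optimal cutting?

Let r[k] be the best obtainable value from length k. For each k, try every first piece i and keep the best of price[i] + r[k−i].
r[1] = 2
r[2] = 6
r[3] = 8  (first piece 1, then r[2]=6)
r[4] = 12  (first piece 2, then r[2]=6)
r[5] = 14  (first piece 1, then r[4]=12)
r[6] = 18  (first piece 2, then r[4]=12)
r[7] = 20  (first piece 1, then r[6]=18)
r[8] = 24  (first piece 2, then r[6]=18)
r[9] = 26  (first piece 1, then r[8]=24)
r[10] = 30  (first piece 2, then r[8]=24)
r[11] = 32  (first piece 1, then r[10]=30)
Maximum revenue is €32.
Now minimize piece count subject to staying optimal: for each k, pieces[k] = 1 + min over i with p[i]+r[k−i]=r[k] of pieces[k−i].
pieces[8] = 4
pieces[9] = 5
pieces[10] = 5
pieces[11] = 6

6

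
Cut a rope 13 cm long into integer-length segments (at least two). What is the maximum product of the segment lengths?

Define prod[k] = max over 1≤i<k of i · max(k−i, prod[k−i]); the inner max lets the remainder stay uncut if that's better.
prod[2] = 1·max(1,0) = 1·1 = 1
prod[3] = max(1·2, 2·1) = 2
prod[4] = max(1·3, 2·2, 3·1) = 4
prod[5] = max(1·4, 2·3, 3·2, 4·1) = 6
prod[6] = max(1·6, 2·4, 3·3, 4·2, 5·1) = 9
prod[7] = max(1·9, 2·6, 3·4, 4·3, 5·2, 6·1) = 12
prod[8] = max(1·12, 2·9, 3·6, …, 6·2, 7·1) = 18
prod[9] = max(1·18, 2·12, 3·9, …, 7·2, 8·1) = 27
prod[10] = max(1·27, 2·18, 3·12, …, 8·2, 9·1) = 36
prod[11] = max(1·36, 2·27, 3·18, …, 9·2, 10·1) = 54
prod[12] = max(1·54, 2·36, 3·27, …, 10·2, 11·1) = 81
prod[13] = max(1·81, 2·54, 3·36, …, 11·2, 12·1) = 108
One optimal split: 3 + 3 + 3 + 2 + 2; product 3·3·3·2·2 = 108.

108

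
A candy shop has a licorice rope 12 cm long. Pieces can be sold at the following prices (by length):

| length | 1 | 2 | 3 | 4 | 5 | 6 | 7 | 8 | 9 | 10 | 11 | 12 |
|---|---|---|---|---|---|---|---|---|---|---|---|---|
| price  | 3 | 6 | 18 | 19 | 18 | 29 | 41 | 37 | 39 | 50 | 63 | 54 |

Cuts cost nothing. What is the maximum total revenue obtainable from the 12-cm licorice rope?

72

Consider every possible first cut. R[k] is the best of p[i]+R[k−i] over all sellable i≤k.
R[1] = 3
R[2] = max(3+3, 6+0) = 6
R[3] = max(3+6, 6+3, 18+0) = 18
R[4] = max(3+18, 6+6, 18+3, 19+0) = 21
R[5] = max(3+21, 6+18, 18+6, 19+3, 18+0) = 24
R[6] = max(3+24, 6+21, 18+18, 19+6, 18+3, 29+0) = 36
R[7] = max(3+36, 6+24, 18+21, …, 29+3, 41+0) = 41
R[8] = max(3+41, 6+36, 18+24, …, 41+3, 37+0) = 44
R[9] = max(3+44, 6+41, 18+36, …, 37+3, 39+0) = 54
R[10] = max(3+54, 6+44, 18+41, …, 39+3, 50+0) = 59
R[11] = max(3+59, 6+54, 18+44, …, 50+3, 63+0) = 63
R[12] = max(3+63, 6+59, 18+54, …, 63+3, 54+0) = 72
One optimal cutting: 3 + 3 + 3 + 3 → ¢18 + ¢18 + ¢18 + ¢18 = ¢72.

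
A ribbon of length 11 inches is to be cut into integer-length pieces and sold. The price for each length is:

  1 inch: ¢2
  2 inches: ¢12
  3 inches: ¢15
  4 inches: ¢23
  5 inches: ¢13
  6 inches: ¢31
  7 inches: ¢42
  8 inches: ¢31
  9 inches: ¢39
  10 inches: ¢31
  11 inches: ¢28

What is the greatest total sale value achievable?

66

Consider every possible first cut. best[k] is the best of p[i]+best[k−i] over all sellable i≤k.
best[1] = 2
best[2] = max(2+2, 12+0) = 12
best[3] = max(2+12, 12+2, 15+0) = 15
best[4] = max(2+15, 12+12, 15+2, 23+0) = 24
best[5] = max(2+24, 12+15, 15+12, 23+2, 13+0) = 27
best[6] = max(2+27, 12+24, 15+15, 23+12, 13+2, 31+0) = 36
best[7] = max(2+36, 12+27, 15+24, …, 31+2, 42+0) = 42
best[8] = max(2+42, 12+36, 15+27, …, 42+2, 31+0) = 48
best[9] = max(2+48, 12+42, 15+36, …, 31+2, 39+0) = 54
best[10] = max(2+54, 12+48, 15+42, …, 39+2, 31+0) = 60
best[11] = max(2+60, 12+54, 15+48, …, 31+2, 28+0) = 66
One optimal cutting: 7 + 2 + 2 → ¢42 + ¢12 + ¢12 = ¢66.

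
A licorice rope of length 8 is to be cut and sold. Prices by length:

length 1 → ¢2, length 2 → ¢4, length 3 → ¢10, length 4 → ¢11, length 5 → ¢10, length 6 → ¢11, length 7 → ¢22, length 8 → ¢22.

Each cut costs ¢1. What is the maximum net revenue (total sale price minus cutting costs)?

23

Consider every possible first cut. v[k] is the best of p[i]+v[k−i] over all sellable i≤k, charging 1 whenever i<k.
v[1] = 2
v[2] = 4
v[3] = 10
v[4] = 11  (first piece 1, then v[3]=10)
v[5] = 13  (first piece 2, then v[3]=10)
v[6] = 19  (first piece 3, then v[3]=10)
v[7] = 22
v[8] = 23  (first piece 1, then v[7]=22)
One optimal plan: pieces 7 + 1 (1 cut) → ¢24 − ¢1 = ¢23.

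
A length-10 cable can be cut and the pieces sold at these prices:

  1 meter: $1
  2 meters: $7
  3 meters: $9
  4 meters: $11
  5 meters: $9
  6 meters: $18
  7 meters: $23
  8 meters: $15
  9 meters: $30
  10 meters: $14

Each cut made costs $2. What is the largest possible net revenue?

30

Consider every possible first cut. r[k] is the best of p[i]+r[k−i] over all sellable i≤k, charging 2 whenever i<k.
r[1] = 1
r[2] = max(1+1-2, 7+0) = 7
r[3] = max(1+7-2, 7+1-2, 9+0) = 9
r[4] = max(1+9-2, 7+7-2, 9+1-2, 11+0) = 12
r[5] = max(1+12-2, 7+9-2, 9+7-2, 11+1-2, 9+0) = 14
r[6] = max(1+14-2, 7+12-2, 9+9-2, 11+7-2, 9+1-2, 18+0) = 18
r[7] = max(1+18-2, 7+14-2, 9+12-2, …, 18+1-2, 23+0) = 23
r[8] = max(1+23-2, 7+18-2, 9+14-2, …, 23+1-2, 15+0) = 23
r[9] = max(1+23-2, 7+23-2, 9+18-2, …, 15+1-2, 30+0) = 30
r[10] = max(1+30-2, 7+23-2, 9+23-2, …, 30+1-2, 14+0) = 30
One optimal plan: pieces 7 + 3 (1 cut) → $32 − $2 = $30.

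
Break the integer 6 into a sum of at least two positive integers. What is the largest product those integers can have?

Let m[k] be the best product for length k (with at least one cut). For each first piece i, the rest contributes max(k−i, m[k−i]).
m[2] = 1·max(1,0) = 1·1 = 1
m[3] = max(1·2, 2·1) = 2
m[4] = max(1·3, 2·2, 3·1) = 4
m[5] = max(1·4, 2·3, 3·2, 4·1) = 6
m[6] = max(1·6, 2·4, 3·3, 4·2, 5·1) = 9
One optimal split: 3 + 3; product 3·3 = 9.

9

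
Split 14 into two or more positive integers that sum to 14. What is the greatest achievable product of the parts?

Let f[k] be the best product for length k (with at least one cut). For each first piece i, the rest contributes max(k−i, f[k−i]).
f[2] = 1·max(1,0) = 1·1 = 1
f[3] = max(1·2, 2·1) = 2
f[4] = max(1·3, 2·2, 3·1) = 4
f[5] = max(1·4, 2·3, 3·2, 4·1) = 6
f[6] = max(1·6, 2·4, 3·3, 4·2, 5·1) = 9
f[7] = max(1·9, 2·6, 3·4, 4·3, 5·2, 6·1) = 12
f[8] = max(1·12, 2·9, 3·6, …, 6·2, 7·1) = 18
f[9] = max(1·18, 2·12, 3·9, …, 7·2, 8·1) = 27
f[10] = max(1·27, 2·18, 3·12, …, 8·2, 9·1) = 36
f[11] = max(1·36, 2·27, 3·18, …, 9·2, 10·1) = 54
f[12] = max(1·54, 2·36, 3·27, …, 10·2, 11·1) = 81
f[13] = max(1·81, 2·54, 3·36, …, 11·2, 12·1) = 108
f[14] = max(1·108, 2·81, 3·54, …, 12·2, 13·1) = 162
One optimal split: 3 + 3 + 3 + 3 + 2; product 3·3·3·3·2 = 162.

162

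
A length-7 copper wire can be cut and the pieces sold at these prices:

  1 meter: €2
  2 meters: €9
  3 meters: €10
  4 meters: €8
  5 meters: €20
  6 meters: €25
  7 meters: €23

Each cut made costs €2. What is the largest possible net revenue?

Build net[k] bottom-up: net[k] = max over allowed piece i of (p[i] + net[k−i]) − 2 per cut.
net[1] = 2
net[2] = max(2+2-2, 9+0) = 9
net[3] = max(2+9-2, 9+2-2, 10+0) = 10
net[4] = max(2+10-2, 9+9-2, 10+2-2, 8+0) = 16
net[5] = max(2+16-2, 9+10-2, 10+9-2, 8+2-2, 20+0) = 20
net[6] = max(2+20-2, 9+16-2, 10+10-2, 8+9-2, 20+2-2, 25+0) = 25
net[7] = max(2+25-2, 9+20-2, 10+16-2, …, 25+2-2, 23+0) = 27
One optimal plan: pieces 5 + 2 (1 cut) → €29 − €2 = €27.

27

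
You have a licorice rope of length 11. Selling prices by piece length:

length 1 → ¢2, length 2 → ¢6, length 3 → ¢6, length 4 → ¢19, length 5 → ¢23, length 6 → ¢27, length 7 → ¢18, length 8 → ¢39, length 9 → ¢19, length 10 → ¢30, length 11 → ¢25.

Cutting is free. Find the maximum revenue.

50

Let r[k] be the best obtainable value from length k. For each k, try every first piece i and keep the best of price[i] + r[k−i].
r[1] = 2
r[2] = 6
r[3] = 8  (first piece 1, then r[2]=6)
r[4] = 19
r[5] = 23
r[6] = 27
r[7] = 29  (first piece 1, then r[6]=27)
r[8] = 39
r[9] = 42  (first piece 4, then r[5]=23)
r[10] = 46  (first piece 4, then r[6]=27)
r[11] = 50  (first piece 5, then r[6]=27)
One optimal cutting: 6 + 5 → ¢27 + ¢23 = ¢50.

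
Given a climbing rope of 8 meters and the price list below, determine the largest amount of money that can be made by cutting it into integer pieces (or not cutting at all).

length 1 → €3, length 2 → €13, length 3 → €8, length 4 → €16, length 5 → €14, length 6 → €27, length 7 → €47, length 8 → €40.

Let R[k] be the best obtainable value from length k. For each k, try every first piece i and keep the best of price[i] + R[k−i].
R[1] = 3
R[2] = max(3+3, 13+0) = 13
R[3] = max(3+13, 13+3, 8+0) = 16
R[4] = max(3+16, 13+13, 8+3, 16+0) = 26
R[5] = max(3+26, 13+16, 8+13, 16+3, 14+0) = 29
R[6] = max(3+29, 13+26, 8+16, 16+13, 14+3, 27+0) = 39
R[7] = max(3+39, 13+29, 8+26, …, 27+3, 47+0) = 47
R[8] = max(3+47, 13+39, 8+29, …, 47+3, 40+0) = 52
One optimal cutting: 2 + 2 + 2 + 2 → €13 + €13 + €13 + €13 = €52.

52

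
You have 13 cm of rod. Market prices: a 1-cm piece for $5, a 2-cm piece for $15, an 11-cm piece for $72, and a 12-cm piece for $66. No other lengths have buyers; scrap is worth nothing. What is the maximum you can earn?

95

Let r[k] be the best obtainable value from length k. For each k, try every first piece i and keep the best of price[i] + r[k−i].
r[1] = 5
r[2] = 15
r[3] = 20  (first piece 1, then r[2]=15)
r[4] = 30  (first piece 2, then r[2]=15)
r[5] = 35  (first piece 1, then r[4]=30)
r[6] = 45  (first piece 2, then r[4]=30)
r[7] = 50  (first piece 1, then r[6]=45)
r[8] = 60  (first piece 2, then r[6]=45)
r[9] = 65  (first piece 1, then r[8]=60)
r[10] = 75  (first piece 2, then r[8]=60)
r[11] = 80  (first piece 1, then r[10]=75)
r[12] = 90  (first piece 2, then r[10]=75)
r[13] = 95  (first piece 1, then r[12]=90)
One optimal cutting: 2 + 2 + 2 + 2 + 2 + 2 + 1 → $95.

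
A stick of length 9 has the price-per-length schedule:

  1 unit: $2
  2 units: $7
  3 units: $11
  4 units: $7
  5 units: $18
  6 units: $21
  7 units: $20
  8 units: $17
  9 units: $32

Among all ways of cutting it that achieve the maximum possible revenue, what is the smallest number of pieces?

3

Let r[k] be the best obtainable value from length k. For each k, try every first piece i and keep the best of price[i] + r[k−i].
r[1] = 2
r[2] = 7
r[3] = 11
r[4] = 14  (first piece 2, then r[2]=7)
r[5] = 18  (first piece 2, then r[3]=11)
r[6] = 22  (first piece 3, then r[3]=11)
r[7] = 25  (first piece 2, then r[5]=18)
r[8] = 29  (first piece 2, then r[6]=22)
r[9] = 33  (first piece 3, then r[6]=22)
Maximum revenue is $33.
Now minimize piece count subject to staying optimal: for each k, pieces[k] = 1 + min over i with p[i]+r[k−i]=r[k] of pieces[k−i].
pieces[6] = 2
pieces[7] = 2
pieces[8] = 2
pieces[9] = 3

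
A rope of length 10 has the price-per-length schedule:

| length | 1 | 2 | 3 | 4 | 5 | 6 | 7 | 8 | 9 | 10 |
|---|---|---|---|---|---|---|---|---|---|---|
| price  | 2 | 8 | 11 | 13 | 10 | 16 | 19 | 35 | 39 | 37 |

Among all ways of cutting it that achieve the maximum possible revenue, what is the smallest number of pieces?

2

Consider every possible first cut. r[k] is the best of p[i]+r[k−i] over all sellable i≤k.
r[1] = 2
r[2] = max(2+2, 8+0) = 8
r[3] = max(2+8, 8+2, 11+0) = 11
r[4] = max(2+11, 8+8, 11+2, 13+0) = 16
r[5] = max(2+16, 8+11, 11+8, 13+2, 10+0) = 19
r[6] = max(2+19, 8+16, 11+11, 13+8, 10+2, 16+0) = 24
r[7] = max(2+24, 8+19, 11+16, …, 16+2, 19+0) = 27
r[8] = max(2+27, 8+24, 11+19, …, 19+2, 35+0) = 35
r[9] = max(2+35, 8+27, 11+24, …, 35+2, 39+0) = 39
r[10] = max(2+39, 8+35, 11+27, …, 39+2, 37+0) = 43
Maximum revenue is €43.
Now minimize piece count subject to staying optimal: for each k, pieces[k] = 1 + min over i with p[i]+r[k−i]=r[k] of pieces[k−i].
pieces[7] = 3
pieces[8] = 1
pieces[9] = 1
pieces[10] = 2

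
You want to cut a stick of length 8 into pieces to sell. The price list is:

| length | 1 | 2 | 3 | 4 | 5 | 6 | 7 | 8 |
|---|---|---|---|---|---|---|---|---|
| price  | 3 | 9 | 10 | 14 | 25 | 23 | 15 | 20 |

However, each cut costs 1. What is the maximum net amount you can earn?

Consider every possible first cut. r[k] is the best of p[i]+r[k−i] over all sellable i≤k, charging 1 whenever i<k.
r[1] = 3
r[2] = 9
r[3] = 11  (first piece 1, then r[2]=9)
r[4] = 17  (first piece 2, then r[2]=9)
r[5] = 25
r[6] = 27  (first piece 1, then r[5]=25)
r[7] = 33  (first piece 2, then r[5]=25)
r[8] = 35  (first piece 1, then r[7]=33)
One optimal plan: pieces 5 + 2 + 1 (2 cuts) → 37 − 2 = 35.

35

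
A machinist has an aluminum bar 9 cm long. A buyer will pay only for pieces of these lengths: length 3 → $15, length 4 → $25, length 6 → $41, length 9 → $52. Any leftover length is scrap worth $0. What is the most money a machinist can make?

Build r[k] bottom-up: r[k] = max over allowed piece i of (p[i] + r[k−i]).
r[1] = 0
r[2] = 0
r[3] = 15
r[4] = max(15+0, 25+0) = 25
r[5] = max(15+0, 25+0) = 25
r[6] = max(15+15, 25+0, 41+0) = 41
r[7] = max(15+25, 25+15, 41+0) = 41
r[8] = max(15+25, 25+25, 41+0) = 50
r[9] = max(15+41, 25+25, 41+15, 52+0) = 56
One optimal cutting: 6 + 3 → $56.

56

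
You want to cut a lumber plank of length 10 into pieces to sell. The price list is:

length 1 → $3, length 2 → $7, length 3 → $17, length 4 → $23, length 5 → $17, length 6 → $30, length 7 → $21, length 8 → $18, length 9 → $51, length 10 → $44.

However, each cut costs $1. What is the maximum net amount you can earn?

Build net[k] bottom-up: net[k] = max over allowed piece i of (p[i] + net[k−i]) − 1 per cut.
net[1] = 3
net[2] = max(3+3-1, 7+0) = 7
net[3] = max(3+7-1, 7+3-1, 17+0) = 17
net[4] = max(3+17-1, 7+7-1, 17+3-1, 23+0) = 23
net[5] = max(3+23-1, 7+17-1, 17+7-1, 23+3-1, 17+0) = 25
net[6] = max(3+25-1, 7+23-1, 17+17-1, 23+7-1, 17+3-1, 30+0) = 33
net[7] = max(3+33-1, 7+25-1, 17+23-1, …, 30+3-1, 21+0) = 39
net[8] = max(3+39-1, 7+33-1, 17+25-1, …, 21+3-1, 18+0) = 45
net[9] = max(3+45-1, 7+39-1, 17+33-1, …, 18+3-1, 51+0) = 51
net[10] = max(3+51-1, 7+45-1, 17+39-1, …, 51+3-1, 44+0) = 55
One optimal plan: pieces 4 + 3 + 3 (2 cuts) → $57 − $2 = $55.

55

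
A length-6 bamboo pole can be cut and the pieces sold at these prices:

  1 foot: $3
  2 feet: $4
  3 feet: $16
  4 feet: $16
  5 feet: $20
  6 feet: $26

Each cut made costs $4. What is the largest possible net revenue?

28

Consider every possible first cut. r[k] is the best of p[i]+r[k−i] over all sellable i≤k, charging 4 whenever i<k.
r[1] = 3
r[2] = 4
r[3] = 16
r[4] = 16
r[5] = 20
r[6] = 28  (first piece 3, then r[3]=16)
One optimal plan: pieces 3 + 3 (1 cut) → $32 − $4 = $28.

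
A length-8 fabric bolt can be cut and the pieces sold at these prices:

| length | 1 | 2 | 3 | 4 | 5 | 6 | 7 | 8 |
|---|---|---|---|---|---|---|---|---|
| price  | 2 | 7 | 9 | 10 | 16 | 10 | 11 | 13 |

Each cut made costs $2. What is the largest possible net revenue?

Let r[k] be the best obtainable value from length k. For each k, try every first piece i and keep the best of price[i] + r[k−i] minus the 2 cut fee when i<k.
r[1] = 2
r[2] = max(2+2-2, 7+0) = 7
r[3] = max(2+7-2, 7+2-2, 9+0) = 9
r[4] = max(2+9-2, 7+7-2, 9+2-2, 10+0) = 12
r[5] = max(2+12-2, 7+9-2, 9+7-2, 10+2-2, 16+0) = 16
r[6] = max(2+16-2, 7+12-2, 9+9-2, 10+7-2, 16+2-2, 10+0) = 17
r[7] = max(2+17-2, 7+16-2, 9+12-2, …, 10+2-2, 11+0) = 21
r[8] = max(2+21-2, 7+17-2, 9+16-2, …, 11+2-2, 13+0) = 23
One optimal plan: pieces 5 + 3 (1 cut) → $25 − $2 = $23.

23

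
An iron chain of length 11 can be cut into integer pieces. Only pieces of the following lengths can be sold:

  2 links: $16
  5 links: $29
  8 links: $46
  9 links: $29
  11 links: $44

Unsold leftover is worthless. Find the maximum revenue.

Consider every possible first cut. best[k] is the best of p[i]+best[k−i] over all sellable i≤k.
best[1] = 0
best[2] = 16
best[3] = 16
best[4] = 32  (first piece 2, then best[2]=16)
best[5] = max(16+16, 29+0) = 32
best[6] = max(16+32, 29+0) = 48
best[7] = max(16+32, 29+16) = 48
best[8] = max(16+48, 29+16, 46+0) = 64
best[9] = max(16+48, 29+32, 46+0, 29+0) = 64
best[10] = max(16+64, 29+32, 46+16, 29+0) = 80
best[11] = max(16+64, 29+48, 46+16, 29+16, 44+0) = 80
One optimal cutting: pieces 2 + 2 + 2 + 2 + 2 with 1 link of scrap → $80.

80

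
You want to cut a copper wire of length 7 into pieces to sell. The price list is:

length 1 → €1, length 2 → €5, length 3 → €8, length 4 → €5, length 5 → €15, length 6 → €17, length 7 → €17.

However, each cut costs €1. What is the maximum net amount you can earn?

19

Build net[k] bottom-up: net[k] = max over allowed piece i of (p[i] + net[k−i]) − 1 per cut.
net[1] = 1
net[2] = max(1+1-1, 5+0) = 5
net[3] = max(1+5-1, 5+1-1, 8+0) = 8
net[4] = max(1+8-1, 5+5-1, 8+1-1, 5+0) = 9
net[5] = max(1+9-1, 5+8-1, 8+5-1, 5+1-1, 15+0) = 15
net[6] = max(1+15-1, 5+9-1, 8+8-1, 5+5-1, 15+1-1, 17+0) = 17
net[7] = max(1+17-1, 5+15-1, 8+9-1, …, 17+1-1, 17+0) = 19
One optimal plan: pieces 5 + 2 (1 cut) → €20 − €1 = €19.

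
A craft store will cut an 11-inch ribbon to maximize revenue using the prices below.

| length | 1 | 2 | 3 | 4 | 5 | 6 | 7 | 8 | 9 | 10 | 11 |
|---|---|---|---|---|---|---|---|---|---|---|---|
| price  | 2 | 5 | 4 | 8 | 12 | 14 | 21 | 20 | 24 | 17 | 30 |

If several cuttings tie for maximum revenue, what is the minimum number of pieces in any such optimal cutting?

Consider every possible first cut. r[k] is the best of p[i]+r[k−i] over all sellable i≤k.
r[1] = 2
r[2] = max(2+2, 5+0) = 5
r[3] = max(2+5, 5+2, 4+0) = 7
r[4] = max(2+7, 5+5, 4+2, 8+0) = 10
r[5] = max(2+10, 5+7, 4+5, 8+2, 12+0) = 12
r[6] = max(2+12, 5+10, 4+7, 8+5, 12+2, 14+0) = 15
r[7] = max(2+15, 5+12, 4+10, …, 14+2, 21+0) = 21
r[8] = max(2+21, 5+15, 4+12, …, 21+2, 20+0) = 23
r[9] = max(2+23, 5+21, 4+15, …, 20+2, 24+0) = 26
r[10] = max(2+26, 5+23, 4+21, …, 24+2, 17+0) = 28
r[11] = max(2+28, 5+26, 4+23, …, 17+2, 30+0) = 31
Maximum revenue is ¢31.
Now minimize piece count subject to staying optimal: for each k, pieces[k] = 1 + min over i with p[i]+r[k−i]=r[k] of pieces[k−i].
pieces[8] = 2
pieces[9] = 2
pieces[10] = 3
pieces[11] = 3

3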